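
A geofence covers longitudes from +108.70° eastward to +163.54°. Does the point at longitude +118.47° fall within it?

Band width going east from +108.70° to +163.54°: ((163.54 − 108.70) mod 360) = 54.84°.
Offset of +118.47° east of the west edge: ((118.47 − 108.70) mod 360) = 9.77°.
9.77° ≤ 54.84° ⇒ inside.

Yes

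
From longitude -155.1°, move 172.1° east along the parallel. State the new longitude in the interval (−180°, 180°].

Start at -155.1°; shift +172.1° → +17.0°.
+17.0° already lies in (−180°, 180°].

+17.0°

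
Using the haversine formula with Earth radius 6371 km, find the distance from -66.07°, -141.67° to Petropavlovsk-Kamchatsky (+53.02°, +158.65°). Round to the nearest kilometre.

14163 km

Δλ = 158.65 − -141.67 = 300.32°; wrapped into (−180°, 180°]: -59.68°.
Δφ = 53.02 − -66.07 = 119.09°.
a = sin²(Δφ/2) + cos φ₁ · cos φ₂ · sin²(Δλ/2) = 0.803501.
c = 2·atan2(√a, √(1−a)) = 2.22308 rad → d = 6371·c ≈ 14163.24 km.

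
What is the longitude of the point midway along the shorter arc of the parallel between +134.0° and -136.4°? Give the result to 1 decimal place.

Signed shortest Δλ from +134.0° to -136.4° is +89.6°.
Midpoint longitude = +134.0° + (+89.6°)/2 = +134.0° + 44.8° = +178.8°.
(The naïve average (+134.0 + -136.4)/2 = -1.2° is on the wrong side of the globe.)

+178.8°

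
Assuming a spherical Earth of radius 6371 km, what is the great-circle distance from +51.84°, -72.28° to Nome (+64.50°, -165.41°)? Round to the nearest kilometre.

5110 km

Δλ = -165.41 − -72.28 = -93.13°.
Δφ = 64.50 − 51.84 = 12.66°.
a = sin²(Δφ/2) + cos φ₁ · cos φ₂ · sin²(Δλ/2) = 0.152416.
c = 2·atan2(√a, √(1−a)) = 0.80214 rad → d = 6371·c ≈ 5110.45 km.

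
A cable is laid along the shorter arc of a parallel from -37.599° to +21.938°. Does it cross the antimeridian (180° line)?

No

Signed shortest Δλ = ((21.938 − -37.599 + 180) mod 360) − 180 = 59.537°.
Going east by 59.537° from -37.599° reaches +21.938° without touching 180°.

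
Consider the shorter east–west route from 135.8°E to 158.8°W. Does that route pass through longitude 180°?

Yes

Naïve |-158.8 − 135.8| = 294.6° > 180°, so the shorter arc goes the other way round — across 180°.
Signed shortest Δλ = ((-158.8 − 135.8 + 180) mod 360) − 180 = 65.4°.
Going east by 65.4° from +135.8° passes through 180° before reaching -158.8°.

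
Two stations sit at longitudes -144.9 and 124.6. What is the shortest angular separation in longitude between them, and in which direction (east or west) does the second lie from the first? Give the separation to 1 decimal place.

90.5° west

Raw difference: 124.6 − -144.9 = 269.5°.
Normalise into (−180°, 180°]: 269.5° − 360° = -90.5°.
Negative ⇒ the second point lies to the west; separation 90.5°.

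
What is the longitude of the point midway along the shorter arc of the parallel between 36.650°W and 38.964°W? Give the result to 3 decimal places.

Signed shortest Δλ from -36.650° to -38.964° is -2.314°.
Midpoint longitude = -36.650° + (-2.314°)/2 = -36.650° − 1.157° = -37.807°.

37.807°W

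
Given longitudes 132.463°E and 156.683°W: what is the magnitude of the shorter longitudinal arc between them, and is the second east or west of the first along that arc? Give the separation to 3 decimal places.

70.854° east

Raw difference: -156.683 − 132.463 = -289.146°.
Normalise into (−180°, 180°]: -289.146° + 360° = 70.854°.
Positive ⇒ the second point lies to the east; separation 70.854°.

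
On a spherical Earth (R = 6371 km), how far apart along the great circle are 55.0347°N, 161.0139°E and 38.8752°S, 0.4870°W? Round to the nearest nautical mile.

9584 nmi

Δλ = -0.4870 − 161.0139 = -161.5009°.
Δφ = -38.8752 − 55.0347 = -93.9099°.
a = sin²(Δφ/2) + cos φ₁ · cos φ₂ · sin²(Δλ/2) = 0.968719.
c = 2·atan2(√a, √(1−a)) = 2.78599 rad → d = 6371·c ≈ 17749.55 km ≈ 9583.99 nmi.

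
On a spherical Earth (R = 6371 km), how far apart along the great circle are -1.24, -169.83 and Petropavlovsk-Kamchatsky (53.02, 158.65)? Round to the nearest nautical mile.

3621 nmi

Δλ = 158.65 − -169.83 = 328.48°; wrapped into (−180°, 180°]: -31.52°.
Δφ = 53.02 − -1.24 = 54.26°.
a = sin²(Δφ/2) + cos φ₁ · cos φ₂ · sin²(Δλ/2) = 0.252312.
c = 2·atan2(√a, √(1−a)) = 1.05253 rad → d = 6371·c ≈ 6705.65 km ≈ 3620.76 nmi.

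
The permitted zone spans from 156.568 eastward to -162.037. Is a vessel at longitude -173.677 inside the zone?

Yes

Band width going east from +156.568° to -162.037°: ((-162.037 − 156.568) mod 360) = 41.395°.
Offset of -173.677° east of the west edge: ((-173.677 − 156.568) mod 360) = 29.755°.
29.755° ≤ 41.395° ⇒ inside.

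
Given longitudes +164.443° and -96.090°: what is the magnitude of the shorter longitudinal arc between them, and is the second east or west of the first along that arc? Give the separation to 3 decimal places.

Raw difference: -96.090 − 164.443 = -260.533°.
Normalise into (−180°, 180°]: -260.533° + 360° = 99.467°.
Positive ⇒ the second point lies to the east; separation 99.467°.

99.467° east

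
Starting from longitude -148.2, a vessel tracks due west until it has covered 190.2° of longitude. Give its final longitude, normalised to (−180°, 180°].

Start at -148.2°; shift −190.2° → -338.4°.
-338.4° lies outside (−180°, 180°]; add 360° → +21.6°.

+21.6°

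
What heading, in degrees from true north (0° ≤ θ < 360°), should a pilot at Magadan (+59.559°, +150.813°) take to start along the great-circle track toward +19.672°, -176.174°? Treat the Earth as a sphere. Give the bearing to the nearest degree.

Δλ = -176.174 − 150.813 = -326.987°; wrapped into (−180°, 180°]: 33.013°.
θ = atan2( sin Δλ · cos φ₂ , cos φ₁ · sin φ₂ − sin φ₁ · cos φ₂ · cos Δλ )
  = atan2(0.51303, -0.51020) = 134.842° → normalised to [0°, 360°): 134.842°.

135°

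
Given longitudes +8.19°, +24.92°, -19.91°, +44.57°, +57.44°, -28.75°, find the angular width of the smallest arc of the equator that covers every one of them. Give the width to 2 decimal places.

Sort the longitudes: -28.75°, -19.91°, +8.19°, +24.92°, +44.57°, +57.44°.
Eastward gaps between consecutive values (wrapping around): 8.84°, 28.10°, 16.73°, 19.65°, 12.87°, 273.81°.
Largest gap = 273.81° ⇒ minimal covering band is its complement: 360° − 273.81° = 86.19°.
Band runs from -28.75° eastward to +57.44°.

86.19°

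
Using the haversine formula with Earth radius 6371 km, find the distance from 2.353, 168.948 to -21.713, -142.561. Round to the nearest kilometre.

5908 km

Δλ = -142.561 − 168.948 = -311.509°; wrapped into (−180°, 180°]: 48.491°.
Δφ = -21.713 − 2.353 = -24.066°.
a = sin²(Δφ/2) + cos φ₁ · cos φ₂ · sin²(Δλ/2) = 0.199996.
c = 2·atan2(√a, √(1−a)) = 0.92729 rad → d = 6371·c ≈ 5907.74 km.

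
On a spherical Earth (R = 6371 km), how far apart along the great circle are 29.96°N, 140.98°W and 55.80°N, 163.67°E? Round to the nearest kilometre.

Δλ = 163.67 − -140.98 = 304.65°; wrapped into (−180°, 180°]: -55.35°.
Δφ = 55.80 − 29.96 = 25.84°.
a = sin²(Δφ/2) + cos φ₁ · cos φ₂ · sin²(Δλ/2) = 0.155042.
c = 2·atan2(√a, √(1−a)) = 0.80942 rad → d = 6371·c ≈ 5156.84 km.

5157 km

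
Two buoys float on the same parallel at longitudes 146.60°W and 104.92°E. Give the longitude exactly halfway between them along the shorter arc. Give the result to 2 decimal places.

159.16°E

Signed shortest Δλ from -146.60° to +104.92° is -108.48°.
Midpoint longitude = -146.60° + (-108.48°)/2 = -146.60° − 54.24° = -200.84°.
Normalise into (−180°, 180°]: +159.16°.
(The naïve average (-146.60 + +104.92)/2 = -20.84° is on the wrong side of the globe.)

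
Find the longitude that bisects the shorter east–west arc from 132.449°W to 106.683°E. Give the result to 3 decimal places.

167.117°E

Signed shortest Δλ from -132.449° to +106.683° is -120.868°.
Midpoint longitude = -132.449° + (-120.868°)/2 = -132.449° − 60.434° = -192.883°.
Normalise into (−180°, 180°]: +167.117°.
(The naïve average (-132.449 + +106.683)/2 = -12.883° is on the wrong side of the globe.)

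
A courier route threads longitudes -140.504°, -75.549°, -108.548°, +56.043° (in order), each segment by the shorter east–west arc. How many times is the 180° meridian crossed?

Leg 1: -140.504° → -75.549°, shortest Δλ = 64.955° (east) — does not cross 180°.
Leg 2: -75.549° → -108.548°, shortest Δλ = -32.999° (west) — does not cross 180°.
Leg 3: -108.548° → +56.043°, shortest Δλ = 164.591° (east) — does not cross 180°.
Total crossings: 0.

0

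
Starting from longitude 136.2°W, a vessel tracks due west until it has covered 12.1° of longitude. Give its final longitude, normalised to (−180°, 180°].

Start at -136.2°; shift −12.1° → -148.3°.
-148.3° already lies in (−180°, 180°].

148.3°W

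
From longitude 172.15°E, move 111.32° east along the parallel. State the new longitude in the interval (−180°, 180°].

76.53°W

Start at +172.15°; shift +111.32° → +283.47°.
+283.47° lies outside (−180°, 180°]; subtract 360° → -76.53°.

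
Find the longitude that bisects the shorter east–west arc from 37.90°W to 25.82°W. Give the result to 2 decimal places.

31.86°W

Signed shortest Δλ from -37.90° to -25.82° is +12.08°.
Midpoint longitude = -37.90° + (+12.08°)/2 = -37.90° + 6.04° = -31.86°.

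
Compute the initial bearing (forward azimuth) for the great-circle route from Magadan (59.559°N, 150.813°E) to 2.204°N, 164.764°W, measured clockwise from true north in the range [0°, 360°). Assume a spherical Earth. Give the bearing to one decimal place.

Δλ = -164.764 − 150.813 = -315.577°; wrapped into (−180°, 180°]: 44.423°.
θ = atan2( sin Δλ · cos φ₂ , cos φ₁ · sin φ₂ − sin φ₁ · cos φ₂ · cos Δλ )
  = atan2(0.69943, -0.59580) = 130.426° → normalised to [0°, 360°): 130.426°.

130.4°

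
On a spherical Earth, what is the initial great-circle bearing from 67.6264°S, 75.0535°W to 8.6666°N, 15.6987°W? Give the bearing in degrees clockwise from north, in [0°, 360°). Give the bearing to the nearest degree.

58°

Δλ = -15.6987 − -75.0535 = 59.3548°.
θ = atan2( sin Δλ · cos φ₂ , cos φ₁ · sin φ₂ − sin φ₁ · cos φ₂ · cos Δλ )
  = atan2(0.85052, 0.52332) = 58.396° → normalised to [0°, 360°): 58.396°.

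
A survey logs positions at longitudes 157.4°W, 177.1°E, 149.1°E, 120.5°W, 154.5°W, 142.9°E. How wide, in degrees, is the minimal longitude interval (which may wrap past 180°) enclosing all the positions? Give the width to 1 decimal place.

96.6°

Sort the longitudes: -157.4°, -154.5°, -120.5°, +142.9°, +149.1°, +177.1°.
Eastward gaps between consecutive values (wrapping around): 2.9°, 34.0°, 263.4°, 6.2°, 28.0°, 25.5°.
Largest gap = 263.4° ⇒ minimal covering band is its complement: 360° − 263.4° = 96.6°.
Band runs from +142.9° eastward to -120.5°, crossing the antimeridian.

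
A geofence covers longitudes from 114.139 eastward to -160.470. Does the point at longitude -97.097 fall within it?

Band width going east from +114.139° to -160.470°: ((-160.470 − 114.139) mod 360) = 85.391°.
Offset of -97.097° east of the west edge: ((-97.097 − 114.139) mod 360) = 148.764°.
148.764° > 85.391° ⇒ outside.

No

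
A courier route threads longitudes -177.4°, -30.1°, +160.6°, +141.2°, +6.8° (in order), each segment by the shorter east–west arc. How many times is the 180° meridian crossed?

1

Leg 1: -177.4° → -30.1°, shortest Δλ = 147.3° (east) — does not cross 180°.
Leg 2: -30.1° → +160.6°, shortest Δλ = -169.3° (west) — crosses 180°.
Leg 3: +160.6° → +141.2°, shortest Δλ = -19.4° (west) — does not cross 180°.
Leg 4: +141.2° → +6.8°, shortest Δλ = -134.4° (west) — does not cross 180°.
Total crossings: 1.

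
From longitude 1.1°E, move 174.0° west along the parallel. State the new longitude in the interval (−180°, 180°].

Start at +1.1°; shift −174.0° → -172.9°.
-172.9° already lies in (−180°, 180°].

172.9°W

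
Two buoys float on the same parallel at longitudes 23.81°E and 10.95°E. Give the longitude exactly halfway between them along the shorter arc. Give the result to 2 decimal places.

Signed shortest Δλ from +23.81° to +10.95° is -12.86°.
Midpoint longitude = +23.81° + (-12.86°)/2 = +23.81° − 6.43° = +17.38°.

17.38°E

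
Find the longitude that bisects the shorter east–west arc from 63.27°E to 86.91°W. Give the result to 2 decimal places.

Signed shortest Δλ from +63.27° to -86.91° is -150.18°.
Midpoint longitude = +63.27° + (-150.18°)/2 = +63.27° − 75.09° = -11.82°.

11.82°W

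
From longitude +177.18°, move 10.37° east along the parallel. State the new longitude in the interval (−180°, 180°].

Start at +177.18°; shift +10.37° → +187.55°.
+187.55° lies outside (−180°, 180°]; subtract 360° → -172.45°.

-172.45°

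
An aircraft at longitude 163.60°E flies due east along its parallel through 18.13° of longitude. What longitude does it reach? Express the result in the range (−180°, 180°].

Start at +163.60°; shift +18.13° → +181.73°.
+181.73° lies outside (−180°, 180°]; subtract 360° → -178.27°.

178.27°W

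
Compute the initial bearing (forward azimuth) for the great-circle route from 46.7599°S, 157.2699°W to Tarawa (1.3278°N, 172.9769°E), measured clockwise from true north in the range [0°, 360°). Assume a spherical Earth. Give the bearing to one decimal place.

Δλ = 172.9769 − -157.2699 = 330.2468°; wrapped into (−180°, 180°]: -29.7532°.
θ = atan2( sin Δλ · cos φ₂ , cos φ₁ · sin φ₂ − sin φ₁ · cos φ₂ · cos Δλ )
  = atan2(-0.49613, 0.64816) = -37.432° → normalised to [0°, 360°): 322.568°.

322.6°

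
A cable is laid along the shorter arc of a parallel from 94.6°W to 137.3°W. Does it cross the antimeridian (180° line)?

Signed shortest Δλ = ((-137.3 − -94.6 + 180) mod 360) − 180 = -42.7°.
Going west by 42.7° from -94.6° reaches -137.3° without touching 180°.

No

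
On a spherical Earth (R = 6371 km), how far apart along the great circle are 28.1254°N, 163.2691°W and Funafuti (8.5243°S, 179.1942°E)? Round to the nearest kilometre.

4490 km

Δλ = 179.1942 − -163.2691 = 342.4633°; wrapped into (−180°, 180°]: -17.5367°.
Δφ = -8.5243 − 28.1254 = -36.6497°.
a = sin²(Δφ/2) + cos φ₁ · cos φ₂ · sin²(Δλ/2) = 0.119118.
c = 2·atan2(√a, √(1−a)) = 0.70476 rad → d = 6371·c ≈ 4490.05 km.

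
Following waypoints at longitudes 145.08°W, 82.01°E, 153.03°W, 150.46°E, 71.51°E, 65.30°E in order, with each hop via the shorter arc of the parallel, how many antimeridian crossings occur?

Leg 1: -145.08° → +82.01°, shortest Δλ = -132.91° (west) — crosses 180°.
Leg 2: +82.01° → -153.03°, shortest Δλ = 124.96° (east) — crosses 180°.
Leg 3: -153.03° → +150.46°, shortest Δλ = -56.51° (west) — crosses 180°.
Leg 4: +150.46° → +71.51°, shortest Δλ = -78.95° (west) — does not cross 180°.
Leg 5: +71.51° → +65.30°, shortest Δλ = -6.21° (west) — does not cross 180°.
Total crossings: 3.

3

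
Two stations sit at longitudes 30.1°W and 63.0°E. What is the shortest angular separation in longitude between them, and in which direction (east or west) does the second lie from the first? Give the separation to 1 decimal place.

Raw difference: 63.0 − -30.1 = 93.1°.
Normalise into (−180°, 180°]: 93.1° stays 93.1°.
Positive ⇒ the second point lies to the east; separation 93.1°.

93.1° east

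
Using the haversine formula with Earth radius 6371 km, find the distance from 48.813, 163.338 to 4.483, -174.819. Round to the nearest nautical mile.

2886 nmi

Δλ = -174.819 − 163.338 = -338.157°; wrapped into (−180°, 180°]: 21.843°.
Δφ = 4.483 − 48.813 = -44.330°.
a = sin²(Δφ/2) + cos φ₁ · cos φ₂ · sin²(Δλ/2) = 0.165903.
c = 2·atan2(√a, √(1−a)) = 0.83902 rad → d = 6371·c ≈ 5345.38 km ≈ 2886.27 nmi.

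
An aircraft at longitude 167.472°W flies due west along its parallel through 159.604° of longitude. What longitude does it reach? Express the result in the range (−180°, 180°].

32.924°E

Start at -167.472°; shift −159.604° → -327.076°.
-327.076° lies outside (−180°, 180°]; add 360° → +32.924°.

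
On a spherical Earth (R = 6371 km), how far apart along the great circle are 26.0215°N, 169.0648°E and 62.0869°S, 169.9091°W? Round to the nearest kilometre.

9976 km

Δλ = -169.9091 − 169.0648 = -338.9739°; wrapped into (−180°, 180°]: 21.0261°.
Δφ = -62.0869 − 26.0215 = -88.1084°.
a = sin²(Δφ/2) + cos φ₁ · cos φ₂ · sin²(Δλ/2) = 0.497501.
c = 2·atan2(√a, √(1−a)) = 1.56580 rad → d = 6371·c ≈ 9975.70 km.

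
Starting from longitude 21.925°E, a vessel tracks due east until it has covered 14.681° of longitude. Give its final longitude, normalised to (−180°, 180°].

36.606°E

Start at +21.925°; shift +14.681° → +36.606°.
+36.606° already lies in (−180°, 180°].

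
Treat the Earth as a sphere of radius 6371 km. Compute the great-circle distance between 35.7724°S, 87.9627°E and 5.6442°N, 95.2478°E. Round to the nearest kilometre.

Δλ = 95.2478 − 87.9627 = 7.2851°.
Δφ = 5.6442 − -35.7724 = 41.4166°.
a = sin²(Δφ/2) + cos φ₁ · cos φ₂ · sin²(Δλ/2) = 0.128299.
c = 2·atan2(√a, √(1−a)) = 0.73265 rad → d = 6371·c ≈ 4667.74 km.

4668 km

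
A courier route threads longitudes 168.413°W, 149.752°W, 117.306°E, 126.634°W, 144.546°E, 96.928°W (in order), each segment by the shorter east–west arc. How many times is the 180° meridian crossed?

Leg 1: -168.413° → -149.752°, shortest Δλ = 18.661° (east) — does not cross 180°.
Leg 2: -149.752° → +117.306°, shortest Δλ = -92.942° (west) — crosses 180°.
Leg 3: +117.306° → -126.634°, shortest Δλ = 116.06° (east) — crosses 180°.
Leg 4: -126.634° → +144.546°, shortest Δλ = -88.82° (west) — crosses 180°.
Leg 5: +144.546° → -96.928°, shortest Δλ = 118.526° (east) — crosses 180°.
Total crossings: 4.

4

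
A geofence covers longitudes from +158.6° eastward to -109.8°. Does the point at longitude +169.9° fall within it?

Yes

Band width going east from +158.6° to -109.8°: ((-109.8 − 158.6) mod 360) = 91.6°.
Offset of +169.9° east of the west edge: ((169.9 − 158.6) mod 360) = 11.3°.
11.3° ≤ 91.6° ⇒ inside.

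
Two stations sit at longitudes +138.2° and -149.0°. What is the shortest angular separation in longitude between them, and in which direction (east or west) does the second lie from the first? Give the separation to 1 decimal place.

72.8° east

Raw difference: -149.0 − 138.2 = -287.2°.
Normalise into (−180°, 180°]: -287.2° + 360° = 72.8°.
Positive ⇒ the second point lies to the east; separation 72.8°.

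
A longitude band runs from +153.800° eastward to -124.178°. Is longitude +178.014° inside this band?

Band width going east from +153.800° to -124.178°: ((-124.178 − 153.800) mod 360) = 82.022°.
Offset of +178.014° east of the west edge: ((178.014 − 153.800) mod 360) = 24.214°.
24.214° ≤ 82.022° ⇒ inside.

Yes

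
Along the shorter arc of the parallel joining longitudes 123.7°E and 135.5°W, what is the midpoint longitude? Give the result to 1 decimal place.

Signed shortest Δλ from +123.7° to -135.5° is +100.8°.
Midpoint longitude = +123.7° + (+100.8°)/2 = +123.7° + 50.4° = +174.1°.
(The naïve average (+123.7 + -135.5)/2 = -5.9° is on the wrong side of the globe.)

174.1°E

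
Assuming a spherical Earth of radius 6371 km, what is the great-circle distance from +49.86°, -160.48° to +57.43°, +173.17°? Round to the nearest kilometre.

1914 km

Δλ = 173.17 − -160.48 = 333.65°; wrapped into (−180°, 180°]: -26.35°.
Δφ = 57.43 − 49.86 = 7.57°.
a = sin²(Δφ/2) + cos φ₁ · cos φ₂ · sin²(Δλ/2) = 0.022386.
c = 2·atan2(√a, √(1−a)) = 0.30037 rad → d = 6371·c ≈ 1913.65 km.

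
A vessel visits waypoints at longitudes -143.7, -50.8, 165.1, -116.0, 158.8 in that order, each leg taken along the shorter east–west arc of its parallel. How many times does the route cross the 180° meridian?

Leg 1: -143.7° → -50.8°, shortest Δλ = 92.9° (east) — does not cross 180°.
Leg 2: -50.8° → +165.1°, shortest Δλ = -144.1° (west) — crosses 180°.
Leg 3: +165.1° → -116.0°, shortest Δλ = 78.9° (east) — crosses 180°.
Leg 4: -116.0° → +158.8°, shortest Δλ = -85.2° (west) — crosses 180°.
Total crossings: 3.

3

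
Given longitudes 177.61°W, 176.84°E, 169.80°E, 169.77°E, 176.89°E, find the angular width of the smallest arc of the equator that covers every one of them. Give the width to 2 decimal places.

Sort the longitudes: -177.61°, +169.77°, +169.80°, +176.84°, +176.89°.
Eastward gaps between consecutive values (wrapping around): 347.38°, 0.03°, 7.04°, 0.05°, 5.50°.
Largest gap = 347.38° ⇒ minimal covering band is its complement: 360° − 347.38° = 12.62°.
Band runs from +169.77° eastward to -177.61°, crossing the antimeridian.

12.62°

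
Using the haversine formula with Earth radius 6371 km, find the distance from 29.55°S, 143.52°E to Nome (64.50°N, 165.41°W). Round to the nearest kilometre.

11354 km

Δλ = -165.41 − 143.52 = -308.93°; wrapped into (−180°, 180°]: 51.07°.
Δφ = 64.50 − -29.55 = 94.05°.
a = sin²(Δφ/2) + cos φ₁ · cos φ₂ · sin²(Δλ/2) = 0.604903.
c = 2·atan2(√a, √(1−a)) = 1.78217 rad → d = 6371·c ≈ 11354.23 km.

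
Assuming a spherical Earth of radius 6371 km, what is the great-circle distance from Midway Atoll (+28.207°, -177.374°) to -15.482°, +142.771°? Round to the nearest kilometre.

Δλ = 142.771 − -177.374 = 320.145°; wrapped into (−180°, 180°]: -39.855°.
Δφ = -15.482 − 28.207 = -43.689°.
a = sin²(Δφ/2) + cos φ₁ · cos φ₂ · sin²(Δλ/2) = 0.237106.
c = 2·atan2(√a, √(1−a)) = 1.01716 rad → d = 6371·c ≈ 6480.30 km.

6480 km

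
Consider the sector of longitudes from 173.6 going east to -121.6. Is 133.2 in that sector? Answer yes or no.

No

Band width going east from +173.6° to -121.6°: ((-121.6 − 173.6) mod 360) = 64.8°.
Offset of +133.2° east of the west edge: ((133.2 − 173.6) mod 360) = 319.6°.
319.6° > 64.8° ⇒ outside.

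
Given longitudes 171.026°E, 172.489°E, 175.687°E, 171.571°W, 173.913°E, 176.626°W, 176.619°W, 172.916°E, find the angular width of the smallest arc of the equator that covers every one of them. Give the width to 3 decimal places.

Sort the longitudes: -176.626°, -176.619°, -171.571°, +171.026°, +172.489°, +172.916°, +173.913°, +175.687°.
Eastward gaps between consecutive values (wrapping around): 0.007°, 5.048°, 342.597°, 1.463°, 0.427°, 0.997°, 1.774°, 7.687°.
Largest gap = 342.597° ⇒ minimal covering band is its complement: 360° − 342.597° = 17.403°.
Band runs from +171.026° eastward to -171.571°, crossing the antimeridian.

17.403°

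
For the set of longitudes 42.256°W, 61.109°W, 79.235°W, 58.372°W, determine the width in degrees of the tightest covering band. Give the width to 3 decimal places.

Sort the longitudes: -79.235°, -61.109°, -58.372°, -42.256°.
Eastward gaps between consecutive values (wrapping around): 18.126°, 2.737°, 16.116°, 323.021°.
Largest gap = 323.021° ⇒ minimal covering band is its complement: 360° − 323.021° = 36.979°.
Band runs from -79.235° eastward to -42.256°.

36.979°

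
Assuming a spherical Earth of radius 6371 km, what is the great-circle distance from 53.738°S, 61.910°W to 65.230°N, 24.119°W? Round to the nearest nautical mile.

Δλ = -24.119 − -61.910 = 37.791°.
Δφ = 65.230 − -53.738 = 118.968°.
a = sin²(Δφ/2) + cos φ₁ · cos φ₂ · sin²(Δλ/2) = 0.768150.
c = 2·atan2(√a, √(1−a)) = 2.13684 rad → d = 6371·c ≈ 13613.83 km ≈ 7350.88 nmi.

7351 nmi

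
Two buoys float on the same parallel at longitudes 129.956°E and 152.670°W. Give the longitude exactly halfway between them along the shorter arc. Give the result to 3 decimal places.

Signed shortest Δλ from +129.956° to -152.670° is +77.374°.
Midpoint longitude = +129.956° + (+77.374°)/2 = +129.956° + 38.687° = +168.643°.
(The naïve average (+129.956 + -152.670)/2 = -11.357° is on the wrong side of the globe.)

168.643°E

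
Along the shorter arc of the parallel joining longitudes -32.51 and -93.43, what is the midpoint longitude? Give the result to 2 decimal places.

-62.97°

Signed shortest Δλ from -32.51° to -93.43° is -60.92°.
Midpoint longitude = -32.51° + (-60.92°)/2 = -32.51° − 30.46° = -62.97°.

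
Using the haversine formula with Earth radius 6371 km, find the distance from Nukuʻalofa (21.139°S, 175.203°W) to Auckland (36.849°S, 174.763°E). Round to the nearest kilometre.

1998 km

Δλ = 174.763 − -175.203 = 349.966°; wrapped into (−180°, 180°]: -10.034°.
Δφ = -36.849 − -21.139 = -15.710°.
a = sin²(Δφ/2) + cos φ₁ · cos φ₂ · sin²(Δλ/2) = 0.024386.
c = 2·atan2(√a, √(1−a)) = 0.31360 rad → d = 6371·c ≈ 1997.96 km.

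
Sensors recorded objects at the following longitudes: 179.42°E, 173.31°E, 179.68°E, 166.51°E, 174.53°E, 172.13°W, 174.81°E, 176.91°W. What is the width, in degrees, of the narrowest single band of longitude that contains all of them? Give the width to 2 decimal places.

Sort the longitudes: -176.91°, -172.13°, +166.51°, +173.31°, +174.53°, +174.81°, +179.42°, +179.68°.
Eastward gaps between consecutive values (wrapping around): 4.78°, 338.64°, 6.80°, 1.22°, 0.28°, 4.61°, 0.26°, 3.41°.
Largest gap = 338.64° ⇒ minimal covering band is its complement: 360° − 338.64° = 21.36°.
Band runs from +166.51° eastward to -172.13°, crossing the antimeridian.

21.36°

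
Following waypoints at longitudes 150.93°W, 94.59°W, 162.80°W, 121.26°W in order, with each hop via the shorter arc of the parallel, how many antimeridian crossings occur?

0

Leg 1: -150.93° → -94.59°, shortest Δλ = 56.34° (east) — does not cross 180°.
Leg 2: -94.59° → -162.80°, shortest Δλ = -68.21° (west) — does not cross 180°.
Leg 3: -162.80° → -121.26°, shortest Δλ = 41.54° (east) — does not cross 180°.
Total crossings: 0.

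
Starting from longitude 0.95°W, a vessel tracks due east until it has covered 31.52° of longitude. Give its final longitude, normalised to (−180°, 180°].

30.57°E

Start at -0.95°; shift +31.52° → +30.57°.
+30.57° already lies in (−180°, 180°].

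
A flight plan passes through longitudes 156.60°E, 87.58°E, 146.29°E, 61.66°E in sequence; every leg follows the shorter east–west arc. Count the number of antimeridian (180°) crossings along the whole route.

Leg 1: +156.60° → +87.58°, shortest Δλ = -69.02° (west) — does not cross 180°.
Leg 2: +87.58° → +146.29°, shortest Δλ = 58.71° (east) — does not cross 180°.
Leg 3: +146.29° → +61.66°, shortest Δλ = -84.63° (west) — does not cross 180°.
Total crossings: 0.

0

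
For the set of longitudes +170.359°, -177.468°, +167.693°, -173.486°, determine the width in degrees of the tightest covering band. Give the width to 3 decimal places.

Sort the longitudes: -177.468°, -173.486°, +167.693°, +170.359°.
Eastward gaps between consecutive values (wrapping around): 3.982°, 341.179°, 2.666°, 12.173°.
Largest gap = 341.179° ⇒ minimal covering band is its complement: 360° − 341.179° = 18.821°.
Band runs from +167.693° eastward to -173.486°, crossing the antimeridian.

18.821°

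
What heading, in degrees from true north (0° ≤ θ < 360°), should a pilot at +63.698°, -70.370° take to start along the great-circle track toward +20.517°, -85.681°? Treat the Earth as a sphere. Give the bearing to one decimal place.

Δλ = -85.681 − -70.370 = -15.311°.
θ = atan2( sin Δλ · cos φ₂ , cos φ₁ · sin φ₂ − sin φ₁ · cos φ₂ · cos Δλ )
  = atan2(-0.24731, -0.65450) = -159.301° → normalised to [0°, 360°): 200.699°.

200.7°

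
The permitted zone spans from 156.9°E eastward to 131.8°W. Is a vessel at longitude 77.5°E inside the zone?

Band width going east from +156.9° to -131.8°: ((-131.8 − 156.9) mod 360) = 71.3°.
Offset of +77.5° east of the west edge: ((77.5 − 156.9) mod 360) = 280.6°.
280.6° > 71.3° ⇒ outside.

No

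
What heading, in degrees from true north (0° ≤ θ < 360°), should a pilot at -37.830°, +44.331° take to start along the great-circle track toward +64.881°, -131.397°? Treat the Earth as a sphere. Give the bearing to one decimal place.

356.0°

Δλ = -131.397 − 44.331 = -175.728°.
θ = atan2( sin Δλ · cos φ₂ , cos φ₁ · sin φ₂ − sin φ₁ · cos φ₂ · cos Δλ )
  = atan2(-0.03162, 0.45551) = -3.971° → normalised to [0°, 360°): 356.029°.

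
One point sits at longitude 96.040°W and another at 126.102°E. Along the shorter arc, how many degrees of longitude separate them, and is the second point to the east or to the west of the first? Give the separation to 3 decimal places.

Raw difference: 126.102 − -96.040 = 222.142°.
Normalise into (−180°, 180°]: 222.142° − 360° = -137.858°.
Negative ⇒ the second point lies to the west; separation 137.858°.

137.858° west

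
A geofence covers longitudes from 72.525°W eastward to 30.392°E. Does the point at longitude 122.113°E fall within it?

No

Band width going east from -72.525° to +30.392°: ((30.392 − -72.525) mod 360) = 102.917°.
Offset of +122.113° east of the west edge: ((122.113 − -72.525) mod 360) = 194.638°.
194.638° > 102.917° ⇒ outside.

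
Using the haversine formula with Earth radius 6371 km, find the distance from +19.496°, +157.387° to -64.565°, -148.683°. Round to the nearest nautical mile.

Δλ = -148.683 − 157.387 = -306.070°; wrapped into (−180°, 180°]: 53.930°.
Δφ = -64.565 − 19.496 = -84.061°.
a = sin²(Δφ/2) + cos φ₁ · cos φ₂ · sin²(Δλ/2) = 0.531510.
c = 2·atan2(√a, √(1−a)) = 1.63386 rad → d = 6371·c ≈ 10409.31 km ≈ 5620.58 nmi.

5621 nmi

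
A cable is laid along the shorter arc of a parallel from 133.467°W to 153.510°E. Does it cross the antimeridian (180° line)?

Naïve |153.510 − -133.467| = 286.977° > 180°, so the shorter arc goes the other way round — across 180°.
Signed shortest Δλ = ((153.510 − -133.467 + 180) mod 360) − 180 = -73.023°.
Going west by 73.023° from -133.467° passes through 180° before reaching +153.510°.

Yes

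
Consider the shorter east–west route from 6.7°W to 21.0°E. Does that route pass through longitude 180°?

Signed shortest Δλ = ((21.0 − -6.7 + 180) mod 360) − 180 = 27.7°.
Going east by 27.7° from -6.7° reaches +21.0° without touching 180°.

No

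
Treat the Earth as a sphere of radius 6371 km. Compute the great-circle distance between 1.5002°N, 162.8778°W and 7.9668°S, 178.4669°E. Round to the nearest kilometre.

Δλ = 178.4669 − -162.8778 = 341.3447°; wrapped into (−180°, 180°]: -18.6553°.
Δφ = -7.9668 − 1.5002 = -9.4670°.
a = sin²(Δφ/2) + cos φ₁ · cos φ₂ · sin²(Δλ/2) = 0.032817.
c = 2·atan2(√a, √(1−a)) = 0.36432 rad → d = 6371·c ≈ 2321.10 km.

2321 km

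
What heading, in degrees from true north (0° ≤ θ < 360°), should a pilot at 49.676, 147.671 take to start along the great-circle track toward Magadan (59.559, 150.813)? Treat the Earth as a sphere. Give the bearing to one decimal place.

Δλ = 150.813 − 147.671 = 3.142°.
θ = atan2( sin Δλ · cos φ₂ , cos φ₁ · sin φ₂ − sin φ₁ · cos φ₂ · cos Δλ )
  = atan2(0.02777, 0.17222) = 9.160° → normalised to [0°, 360°): 9.160°.

9.2°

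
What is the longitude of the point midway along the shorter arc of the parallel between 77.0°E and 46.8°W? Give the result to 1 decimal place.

Signed shortest Δλ from +77.0° to -46.8° is -123.8°.
Midpoint longitude = +77.0° + (-123.8°)/2 = +77.0° − 61.9° = +15.1°.

15.1°E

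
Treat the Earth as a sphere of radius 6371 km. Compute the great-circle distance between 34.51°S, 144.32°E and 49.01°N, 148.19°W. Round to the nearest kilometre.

Δλ = -148.19 − 144.32 = -292.51°; wrapped into (−180°, 180°]: 67.49°.
Δφ = 49.01 − -34.51 = 83.52°.
a = sin²(Δφ/2) + cos φ₁ · cos φ₂ · sin²(Δλ/2) = 0.610359.
c = 2·atan2(√a, √(1−a)) = 1.79335 rad → d = 6371·c ≈ 11425.41 km.

11425 km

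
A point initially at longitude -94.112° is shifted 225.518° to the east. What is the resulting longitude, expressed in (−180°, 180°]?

+131.406°

Start at -94.112°; shift +225.518° → +131.406°.
+131.406° already lies in (−180°, 180°].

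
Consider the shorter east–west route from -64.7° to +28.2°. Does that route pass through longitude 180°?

Signed shortest Δλ = ((28.2 − -64.7 + 180) mod 360) − 180 = 92.9°.
Going east by 92.9° from -64.7° reaches +28.2° without touching 180°.

No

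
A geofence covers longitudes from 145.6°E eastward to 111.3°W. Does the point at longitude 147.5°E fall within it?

Band width going east from +145.6° to -111.3°: ((-111.3 − 145.6) mod 360) = 103.1°.
Offset of +147.5° east of the west edge: ((147.5 − 145.6) mod 360) = 1.9°.
1.9° ≤ 103.1° ⇒ inside.

Yes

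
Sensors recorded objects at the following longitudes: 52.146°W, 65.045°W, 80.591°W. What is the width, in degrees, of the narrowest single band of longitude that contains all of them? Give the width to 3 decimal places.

Sort the longitudes: -80.591°, -65.045°, -52.146°.
Eastward gaps between consecutive values (wrapping around): 15.546°, 12.899°, 331.555°.
Largest gap = 331.555° ⇒ minimal covering band is its complement: 360° − 331.555° = 28.445°.
Band runs from -80.591° eastward to -52.146°.

28.445°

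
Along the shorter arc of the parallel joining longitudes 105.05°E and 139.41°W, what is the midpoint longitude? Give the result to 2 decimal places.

162.82°E

Signed shortest Δλ from +105.05° to -139.41° is +115.54°.
Midpoint longitude = +105.05° + (+115.54°)/2 = +105.05° + 57.77° = +162.82°.
(The naïve average (+105.05 + -139.41)/2 = -17.18° is on the wrong side of the globe.)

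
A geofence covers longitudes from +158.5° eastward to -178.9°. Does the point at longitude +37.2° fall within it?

No

Band width going east from +158.5° to -178.9°: ((-178.9 − 158.5) mod 360) = 22.6°.
Offset of +37.2° east of the west edge: ((37.2 − 158.5) mod 360) = 238.7°.
238.7° > 22.6° ⇒ outside.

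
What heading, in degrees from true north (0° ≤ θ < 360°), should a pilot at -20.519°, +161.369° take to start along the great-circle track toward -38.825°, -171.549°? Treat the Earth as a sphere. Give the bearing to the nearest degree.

134°

Δλ = -171.549 − 161.369 = -332.918°; wrapped into (−180°, 180°]: 27.082°.
θ = atan2( sin Δλ · cos φ₂ , cos φ₁ · sin φ₂ − sin φ₁ · cos φ₂ · cos Δλ )
  = atan2(0.35468, -0.34403) = 134.127° → normalised to [0°, 360°): 134.127°.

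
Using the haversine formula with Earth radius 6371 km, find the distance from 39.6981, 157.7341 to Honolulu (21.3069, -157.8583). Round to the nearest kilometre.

Δλ = -157.8583 − 157.7341 = -315.5924°; wrapped into (−180°, 180°]: 44.4076°.
Δφ = 21.3069 − 39.6981 = -18.3912°.
a = sin²(Δφ/2) + cos φ₁ · cos φ₂ · sin²(Δλ/2) = 0.127908.
c = 2·atan2(√a, √(1−a)) = 0.73148 rad → d = 6371·c ≈ 4660.29 km.

4660 km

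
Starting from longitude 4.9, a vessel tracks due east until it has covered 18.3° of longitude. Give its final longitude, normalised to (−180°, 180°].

+23.2°

Start at +4.9°; shift +18.3° → +23.2°.
+23.2° already lies in (−180°, 180°].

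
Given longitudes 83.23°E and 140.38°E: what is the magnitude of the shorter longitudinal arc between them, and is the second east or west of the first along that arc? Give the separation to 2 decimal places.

Raw difference: 140.38 − 83.23 = 57.15°.
Normalise into (−180°, 180°]: 57.15° stays 57.15°.
Positive ⇒ the second point lies to the east; separation 57.15°.

57.15° east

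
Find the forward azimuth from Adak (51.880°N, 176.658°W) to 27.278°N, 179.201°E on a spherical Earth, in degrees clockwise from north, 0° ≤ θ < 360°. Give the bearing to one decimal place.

188.8°

Δλ = 179.201 − -176.658 = 355.859°; wrapped into (−180°, 180°]: -4.141°.
θ = atan2( sin Δλ · cos φ₂ , cos φ₁ · sin φ₂ − sin φ₁ · cos φ₂ · cos Δλ )
  = atan2(-0.06418, -0.41449) = -171.198° → normalised to [0°, 360°): 188.802°.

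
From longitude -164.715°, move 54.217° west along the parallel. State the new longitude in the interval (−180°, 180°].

+141.068°

Start at -164.715°; shift −54.217° → -218.932°.
-218.932° lies outside (−180°, 180°]; add 360° → +141.068°.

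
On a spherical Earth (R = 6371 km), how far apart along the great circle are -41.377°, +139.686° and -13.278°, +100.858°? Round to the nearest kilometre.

4880 km

Δλ = 100.858 − 139.686 = -38.828°.
Δφ = -13.278 − -41.377 = 28.099°.
a = sin²(Δφ/2) + cos φ₁ · cos φ₂ · sin²(Δλ/2) = 0.139621.
c = 2·atan2(√a, √(1−a)) = 0.76590 rad → d = 6371·c ≈ 4879.55 km.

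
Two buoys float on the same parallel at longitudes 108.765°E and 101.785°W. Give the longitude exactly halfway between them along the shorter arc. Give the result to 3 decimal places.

Signed shortest Δλ from +108.765° to -101.785° is +149.450°.
Midpoint longitude = +108.765° + (+149.450°)/2 = +108.765° + 74.725° = +183.490°.
Normalise into (−180°, 180°]: -176.510°.
(The naïve average (+108.765 + -101.785)/2 = 3.49° is on the wrong side of the globe.)

176.510°W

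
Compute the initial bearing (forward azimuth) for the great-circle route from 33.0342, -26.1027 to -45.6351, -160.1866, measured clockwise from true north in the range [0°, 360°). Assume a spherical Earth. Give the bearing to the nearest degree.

Δλ = -160.1866 − -26.1027 = -134.0839°.
θ = atan2( sin Δλ · cos φ₂ , cos φ₁ · sin φ₂ − sin φ₁ · cos φ₂ · cos Δλ )
  = atan2(-0.50227, -0.33415) = -123.635° → normalised to [0°, 360°): 236.365°.

236°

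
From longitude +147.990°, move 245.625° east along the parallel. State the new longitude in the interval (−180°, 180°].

+33.615°

Start at +147.990°; shift +245.625° → +393.615°.
+393.615° lies outside (−180°, 180°]; subtract 360° → +33.615°.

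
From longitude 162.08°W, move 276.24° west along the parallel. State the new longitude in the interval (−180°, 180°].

78.32°W

Start at -162.08°; shift −276.24° → -438.32°.
-438.32° lies outside (−180°, 180°]; add 360° → -78.32°.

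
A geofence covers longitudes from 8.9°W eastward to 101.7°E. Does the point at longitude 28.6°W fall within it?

No

Band width going east from -8.9° to +101.7°: ((101.7 − -8.9) mod 360) = 110.6°.
Offset of -28.6° east of the west edge: ((-28.6 − -8.9) mod 360) = 340.3°.
340.3° > 110.6° ⇒ outside.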